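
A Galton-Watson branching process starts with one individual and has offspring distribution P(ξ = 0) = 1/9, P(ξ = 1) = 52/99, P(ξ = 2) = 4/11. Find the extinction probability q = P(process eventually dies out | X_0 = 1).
q = 11/36

The pgf is f(s) = 1/9 + 52/99·s + 4/11·s². The extinction probability q is the smallest fixed point of f in [0, 1]. Setting s = f(s):
  4/11·s² + (52/99 − 1)·s + 1/9 = 0
  4/11·s² − (1/9 + 4/11)·s + 1/9 = 0
which factors as (s − 1)·(4/11·s − 1/9) = 0, giving roots s = 1 and s = (1/9)/(4/11) = 11/36.
Mean offspring μ = 52/99 + 2·4/11 = 124/99 > 1 (supercritical), so q < 1. The extinction probability is the smaller root: q = (1/9)/(4/11) = 11/36.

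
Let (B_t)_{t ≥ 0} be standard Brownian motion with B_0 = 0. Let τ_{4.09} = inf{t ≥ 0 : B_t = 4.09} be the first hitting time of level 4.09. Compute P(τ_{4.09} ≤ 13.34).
P(τ_{4.09} ≤ 13.34) = 2(1 − Φ(4.09/√13.34)) = 2(1 − Φ(1.1198)) ≈ 0.2628

By the reflection principle for standard BM, P(τ_b ≤ t) = 2 · P(B_t ≥ b). Since B_t ~ N(0, t), P(B_t ≥ 4.09) = 1 − Φ(4.09/√t) = 1 − Φ(4.09/√13.34) = 1 − Φ(1.1198) ≈ 0.13140. Doubling: P(τ_{4.09} ≤ 13.34) ≈ 2 · 0.13140 = 0.26280 ≈ 0.2628.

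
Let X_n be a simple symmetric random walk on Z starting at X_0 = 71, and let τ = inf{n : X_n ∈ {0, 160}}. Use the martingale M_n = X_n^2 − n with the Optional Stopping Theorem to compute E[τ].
E[τ] = 6319

M_n = X_n^2 − n is a martingale (since E[X_{n+1}^2 | F_n] = X_n^2 + 1). By OST (τ has finite mean in a bounded region), E[M_τ] = E[M_0] = X_0^2 − 0 = 71^2 = 5041. Also E[M_τ] = E[X_τ^2] − E[τ]. The walk exits at 0 or 160, with P(hit 160 first) = 71/160, so E[X_τ^2] = 160^2 · 71/160 + 0 = 11360. Thus E[τ] = E[X_τ^2] − E[M_τ] = 11360 − 5041 = 6319 = 71(160 − 71) = 6319.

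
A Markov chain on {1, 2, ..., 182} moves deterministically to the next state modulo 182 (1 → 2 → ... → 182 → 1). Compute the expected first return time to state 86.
E[T_86 | X_0 = 86] = 182

The chain cycles deterministically, so starting at state 86 it returns in exactly 182 steps. Equivalently, the stationary distribution is uniform π_j = 1/182 for every state j, so by Kac's formula E[T_86] = 1/π_86 = 182.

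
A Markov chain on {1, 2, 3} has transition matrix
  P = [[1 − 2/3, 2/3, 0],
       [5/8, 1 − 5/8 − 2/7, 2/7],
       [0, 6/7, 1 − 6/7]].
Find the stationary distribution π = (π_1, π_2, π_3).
π = (45/109, 48/109, 16/109)

This is a birth-death chain on three states, which satisfies detailed balance: π_1 · P_{12} = π_2 · P_{21} and π_2 · P_{23} = π_3 · P_{32}.
From π_1 · 2/3 = π_2 · 5/8: π_2/π_1 = (2/3)/(5/8) = 16/15.
From π_2 · 2/7 = π_3 · 6/7: π_3/π_2 = (2/7)/(6/7) = 1/3.
Take π_1 proportional to 1; then unnormalized π = (1, 16/15, 16/45). Normalize by dividing by the sum 109/45:
  π = (45/109, 48/109, 16/109).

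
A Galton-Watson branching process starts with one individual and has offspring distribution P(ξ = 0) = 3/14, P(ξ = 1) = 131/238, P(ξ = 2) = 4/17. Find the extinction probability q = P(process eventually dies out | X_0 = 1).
q = 51/56

The pgf is f(s) = 3/14 + 131/238·s + 4/17·s². The extinction probability q is the smallest fixed point of f in [0, 1]. Setting s = f(s):
  4/17·s² + (131/238 − 1)·s + 3/14 = 0
  4/17·s² − (3/14 + 4/17)·s + 3/14 = 0
which factors as (s − 1)·(4/17·s − 3/14) = 0, giving roots s = 1 and s = (3/14)/(4/17) = 51/56.
Mean offspring μ = 131/238 + 2·4/17 = 243/238 > 1 (supercritical), so q < 1. The extinction probability is the smaller root: q = (3/14)/(4/17) = 51/56.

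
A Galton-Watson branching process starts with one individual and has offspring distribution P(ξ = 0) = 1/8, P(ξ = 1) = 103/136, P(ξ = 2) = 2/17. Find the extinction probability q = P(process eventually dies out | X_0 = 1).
q = 1

Mean offspring μ = 0·1/8 + 1·103/136 + 2·2/17 = 135/136 ≤ 1. For μ ≤ 1 with offspring not concentrated at 1, the Galton-Watson process goes extinct almost surely, so q = 1.
(Algebraic check: The pgf is f(s) = 1/8 + 103/136·s + 2/17·s². The extinction probability q is the smallest fixed point of f in [0, 1]. Setting s = f(s):
  2/17·s² + (103/136 − 1)·s + 1/8 = 0
  2/17·s² − (1/8 + 2/17)·s + 1/8 = 0
which factors as (s − 1)·(2/17·s − 1/8) = 0, giving roots s = 1 and s = (1/8)/(2/17) = 17/16. Since 17/16 ≥ 1, the smallest root in [0, 1] is s = 1.)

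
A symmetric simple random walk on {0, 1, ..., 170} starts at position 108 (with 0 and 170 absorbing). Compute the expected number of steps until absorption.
E[τ | X_0 = 108] = 6696

Let v_k = E[τ | X_0 = k]. Boundary: v_0 = v_170 = 0. Recurrence: v_k = 1 + (v_{k-1} + v_{k+1})/2 for 1 ≤ k ≤ 169. The particular solution to v_k − (v_{k-1} + v_{k+1})/2 = 1 is v_k = −k^2. Adding homogeneous solution A + B k and matching boundaries gives v_k = k (170 − k). Substituting k = 108: v_108 = 108 · 62 = 6696.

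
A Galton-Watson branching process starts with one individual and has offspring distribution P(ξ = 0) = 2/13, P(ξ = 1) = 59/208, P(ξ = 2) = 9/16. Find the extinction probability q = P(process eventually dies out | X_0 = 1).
q = 32/117

The pgf is f(s) = 2/13 + 59/208·s + 9/16·s². The extinction probability q is the smallest fixed point of f in [0, 1]. Setting s = f(s):
  9/16·s² + (59/208 − 1)·s + 2/13 = 0
  9/16·s² − (2/13 + 9/16)·s + 2/13 = 0
which factors as (s − 1)·(9/16·s − 2/13) = 0, giving roots s = 1 and s = (2/13)/(9/16) = 32/117.
Mean offspring μ = 59/208 + 2·9/16 = 293/208 > 1 (supercritical), so q < 1. The extinction probability is the smaller root: q = (2/13)/(9/16) = 32/117.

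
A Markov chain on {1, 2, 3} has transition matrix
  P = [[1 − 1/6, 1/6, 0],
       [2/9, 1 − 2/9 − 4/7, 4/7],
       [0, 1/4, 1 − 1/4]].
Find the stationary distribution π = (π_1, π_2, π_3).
π = (28/97, 21/97, 48/97)

This is a birth-death chain on three states, which satisfies detailed balance: π_1 · P_{12} = π_2 · P_{21} and π_2 · P_{23} = π_3 · P_{32}.
From π_1 · 1/6 = π_2 · 2/9: π_2/π_1 = (1/6)/(2/9) = 3/4.
From π_2 · 4/7 = π_3 · 1/4: π_3/π_2 = (4/7)/(1/4) = 16/7.
Take π_1 proportional to 1; then unnormalized π = (1, 3/4, 12/7). Normalize by dividing by the sum 97/28:
  π = (28/97, 21/97, 48/97).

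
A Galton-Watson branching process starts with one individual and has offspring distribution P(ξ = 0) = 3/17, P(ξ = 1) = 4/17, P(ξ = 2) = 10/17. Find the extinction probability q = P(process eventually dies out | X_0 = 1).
q = 3/10

The pgf is f(s) = 3/17 + 4/17·s + 10/17·s². The extinction probability q is the smallest fixed point of f in [0, 1]. Setting s = f(s):
  10/17·s² + (4/17 − 1)·s + 3/17 = 0
  10/17·s² − (3/17 + 10/17)·s + 3/17 = 0
which factors as (s − 1)·(10/17·s − 3/17) = 0, giving roots s = 1 and s = (3/17)/(10/17) = 3/10.
Mean offspring μ = 4/17 + 2·10/17 = 24/17 > 1 (supercritical), so q < 1. The extinction probability is the smaller root: q = (3/17)/(10/17) = 3/10.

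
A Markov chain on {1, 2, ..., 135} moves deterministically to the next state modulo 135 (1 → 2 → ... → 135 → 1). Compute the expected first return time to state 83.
E[T_83 | X_0 = 83] = 135

The chain cycles deterministically, so starting at state 83 it returns in exactly 135 steps. Equivalently, the stationary distribution is uniform π_j = 1/135 for every state j, so by Kac's formula E[T_83] = 1/π_83 = 135.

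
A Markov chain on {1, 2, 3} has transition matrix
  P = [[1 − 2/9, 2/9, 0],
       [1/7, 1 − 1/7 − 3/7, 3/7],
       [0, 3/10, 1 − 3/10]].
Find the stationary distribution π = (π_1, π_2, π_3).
π = (9/43, 14/43, 20/43)

This is a birth-death chain on three states, which satisfies detailed balance: π_1 · P_{12} = π_2 · P_{21} and π_2 · P_{23} = π_3 · P_{32}.
From π_1 · 2/9 = π_2 · 1/7: π_2/π_1 = (2/9)/(1/7) = 14/9.
From π_2 · 3/7 = π_3 · 3/10: π_3/π_2 = (3/7)/(3/10) = 10/7.
Take π_1 proportional to 1; then unnormalized π = (1, 14/9, 20/9). Normalize by dividing by the sum 43/9:
  π = (9/43, 14/43, 20/43).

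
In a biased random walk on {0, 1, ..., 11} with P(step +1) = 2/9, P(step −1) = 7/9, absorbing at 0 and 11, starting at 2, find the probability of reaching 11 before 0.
P(hit 11 before 0) = (1 − (7/2)^2) / (1 − (7/2)^11) = 4608/395464939

Let u_k denote P(reach 11 before 0 | start at k). Boundary: u_0 = 0, u_11 = 1. Recurrence: u_k = 2/9·u_{k+1} + 7/9·u_{k-1} for 1 ≤ k ≤ 10. Try u_k = A + B·r^k with r = q/p = (7/9)/(2/9) = 7/2. Substitution satisfies the recurrence; boundary conditions give:
  u_k = (1 − r^k) / (1 − r^N) = (1 − (7/2)^2) / (1 − (7/2)^11) = 4608/395464939.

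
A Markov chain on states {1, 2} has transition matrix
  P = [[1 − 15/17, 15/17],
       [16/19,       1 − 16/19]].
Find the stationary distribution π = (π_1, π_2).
π_1 = 272/557, π_2 = 285/557

Solve πP = π with π_1 + π_2 = 1. From πP = π: π_1 · (1 − 15/17) + π_2 · 16/19 = π_1 ⇒ π_2 · 16/19 = π_1 · 15/17 ⇒ π_2/π_1 = (15/17)/(16/19) = 285/272. Together with π_1 + π_2 = 1:
  π_1 = (16/19)/(15/17 + 16/19) = (16/19)/(557/323) = 272/557,
  π_2 = (15/17)/(15/17 + 16/19) = (15/17)/(557/323) = 285/557.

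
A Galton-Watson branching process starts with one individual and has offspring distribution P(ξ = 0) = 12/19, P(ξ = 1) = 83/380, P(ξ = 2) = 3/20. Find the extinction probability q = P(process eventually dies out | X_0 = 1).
q = 1

Mean offspring μ = 0·12/19 + 1·83/380 + 2·3/20 = 197/380 ≤ 1. For μ ≤ 1 with offspring not concentrated at 1, the Galton-Watson process goes extinct almost surely, so q = 1.
(Algebraic check: The pgf is f(s) = 12/19 + 83/380·s + 3/20·s². The extinction probability q is the smallest fixed point of f in [0, 1]. Setting s = f(s):
  3/20·s² + (83/380 − 1)·s + 12/19 = 0
  3/20·s² − (12/19 + 3/20)·s + 12/19 = 0
which factors as (s − 1)·(3/20·s − 12/19) = 0, giving roots s = 1 and s = (12/19)/(3/20) = 80/19. Since 80/19 ≥ 1, the smallest root in [0, 1] is s = 1.)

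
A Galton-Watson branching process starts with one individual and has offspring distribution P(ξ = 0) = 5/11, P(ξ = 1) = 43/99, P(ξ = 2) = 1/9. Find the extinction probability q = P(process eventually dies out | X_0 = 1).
q = 1

Mean offspring μ = 0·5/11 + 1·43/99 + 2·1/9 = 65/99 ≤ 1. For μ ≤ 1 with offspring not concentrated at 1, the Galton-Watson process goes extinct almost surely, so q = 1.
(Algebraic check: The pgf is f(s) = 5/11 + 43/99·s + 1/9·s². The extinction probability q is the smallest fixed point of f in [0, 1]. Setting s = f(s):
  1/9·s² + (43/99 − 1)·s + 5/11 = 0
  1/9·s² − (5/11 + 1/9)·s + 5/11 = 0
which factors as (s − 1)·(1/9·s − 5/11) = 0, giving roots s = 1 and s = (5/11)/(1/9) = 45/11. Since 45/11 ≥ 1, the smallest root in [0, 1] is s = 1.)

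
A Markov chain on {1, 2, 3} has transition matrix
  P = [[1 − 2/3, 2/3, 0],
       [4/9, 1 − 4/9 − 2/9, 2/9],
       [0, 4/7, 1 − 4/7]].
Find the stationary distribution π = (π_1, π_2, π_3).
π = (12/37, 18/37, 7/37)

This is a birth-death chain on three states, which satisfies detailed balance: π_1 · P_{12} = π_2 · P_{21} and π_2 · P_{23} = π_3 · P_{32}.
From π_1 · 2/3 = π_2 · 4/9: π_2/π_1 = (2/3)/(4/9) = 3/2.
From π_2 · 2/9 = π_3 · 4/7: π_3/π_2 = (2/9)/(4/7) = 7/18.
Take π_1 proportional to 1; then unnormalized π = (1, 3/2, 7/12). Normalize by dividing by the sum 37/12:
  π = (12/37, 18/37, 7/37).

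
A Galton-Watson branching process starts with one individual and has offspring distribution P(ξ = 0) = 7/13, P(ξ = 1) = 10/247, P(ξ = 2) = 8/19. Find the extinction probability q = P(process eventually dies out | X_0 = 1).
q = 1

Mean offspring μ = 0·7/13 + 1·10/247 + 2·8/19 = 218/247 ≤ 1. For μ ≤ 1 with offspring not concentrated at 1, the Galton-Watson process goes extinct almost surely, so q = 1.
(Algebraic check: The pgf is f(s) = 7/13 + 10/247·s + 8/19·s². The extinction probability q is the smallest fixed point of f in [0, 1]. Setting s = f(s):
  8/19·s² + (10/247 − 1)·s + 7/13 = 0
  8/19·s² − (7/13 + 8/19)·s + 7/13 = 0
which factors as (s − 1)·(8/19·s − 7/13) = 0, giving roots s = 1 and s = (7/13)/(8/19) = 133/104. Since 133/104 ≥ 1, the smallest root in [0, 1] is s = 1.)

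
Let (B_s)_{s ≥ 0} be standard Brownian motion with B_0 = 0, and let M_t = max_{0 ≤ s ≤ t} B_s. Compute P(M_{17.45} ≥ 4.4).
P(M_{17.45} ≥ 4.4) = 2·P(B_{17.45} ≥ 4.4) = 2(1 − Φ(4.4/√17.45)) ≈ 0.2922

By the reflection principle for Brownian motion, P(M_t ≥ a) = 2 · P(B_t ≥ a) for a ≥ 0. Since B_t ~ N(0, t), P(B_t ≥ 4.4) = 1 − Φ(4.4/√t) = 1 − Φ(4.4/√17.45) = 1 − Φ(1.0533). So
  P(M_{17.45} ≥ 4.4) = 2(1 − Φ(1.0533)) ≈ 0.2922.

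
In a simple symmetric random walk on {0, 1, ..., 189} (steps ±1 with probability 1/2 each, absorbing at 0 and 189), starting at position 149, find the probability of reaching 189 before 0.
P(hit 189 before 0) = 149/189

Let u_k = P(hit 189 before 0 | start at k). Then u_0 = 0, u_189 = 1, and u_k = u_{k-1}/2 + u_{k+1}/2 for 1 ≤ k ≤ 188. This harmonic recurrence is solved by u_k = k/189, giving u_149 = 149/189.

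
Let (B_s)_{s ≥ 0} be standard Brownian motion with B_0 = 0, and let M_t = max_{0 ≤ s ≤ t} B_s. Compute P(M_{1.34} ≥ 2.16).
P(M_{1.34} ≥ 2.16) = 2·P(B_{1.34} ≥ 2.16) = 2(1 − Φ(2.16/√1.34)) ≈ 0.0620

By the reflection principle for Brownian motion, P(M_t ≥ a) = 2 · P(B_t ≥ a) for a ≥ 0. Since B_t ~ N(0, t), P(B_t ≥ 2.16) = 1 − Φ(2.16/√t) = 1 − Φ(2.16/√1.34) = 1 − Φ(1.8660). So
  P(M_{1.34} ≥ 2.16) = 2(1 − Φ(1.8660)) ≈ 0.0620.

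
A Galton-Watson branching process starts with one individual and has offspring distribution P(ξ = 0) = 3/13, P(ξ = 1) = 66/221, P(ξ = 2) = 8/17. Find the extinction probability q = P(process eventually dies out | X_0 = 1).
q = 51/104

The pgf is f(s) = 3/13 + 66/221·s + 8/17·s². The extinction probability q is the smallest fixed point of f in [0, 1]. Setting s = f(s):
  8/17·s² + (66/221 − 1)·s + 3/13 = 0
  8/17·s² − (3/13 + 8/17)·s + 3/13 = 0
which factors as (s − 1)·(8/17·s − 3/13) = 0, giving roots s = 1 and s = (3/13)/(8/17) = 51/104.
Mean offspring μ = 66/221 + 2·8/17 = 274/221 > 1 (supercritical), so q < 1. The extinction probability is the smaller root: q = (3/13)/(8/17) = 51/104.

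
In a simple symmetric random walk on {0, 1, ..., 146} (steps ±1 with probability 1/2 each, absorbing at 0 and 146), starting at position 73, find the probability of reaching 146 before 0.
P(hit 146 before 0) = 73/146 = 1/2

Let u_k = P(hit 146 before 0 | start at k). Then u_0 = 0, u_146 = 1, and u_k = u_{k-1}/2 + u_{k+1}/2 for 1 ≤ k ≤ 145. This harmonic recurrence is solved by u_k = k/146, giving u_73 = 73/146 = 1/2.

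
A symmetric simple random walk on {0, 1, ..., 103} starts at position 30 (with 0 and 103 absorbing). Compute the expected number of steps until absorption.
E[τ | X_0 = 30] = 2190

Let v_k = E[τ | X_0 = k]. Boundary: v_0 = v_103 = 0. Recurrence: v_k = 1 + (v_{k-1} + v_{k+1})/2 for 1 ≤ k ≤ 102. The particular solution to v_k − (v_{k-1} + v_{k+1})/2 = 1 is v_k = −k^2. Adding homogeneous solution A + B k and matching boundaries gives v_k = k (103 − k). Substituting k = 30: v_30 = 30 · 73 = 2190.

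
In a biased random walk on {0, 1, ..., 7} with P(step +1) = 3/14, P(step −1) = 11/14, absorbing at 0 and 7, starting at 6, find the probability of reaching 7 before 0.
P(hit 7 before 0) = (1 − (11/3)^6) / (1 − (11/3)^7) = 664062/2435623

Let u_k denote P(reach 7 before 0 | start at k). Boundary: u_0 = 0, u_7 = 1. Recurrence: u_k = 3/14·u_{k+1} + 11/14·u_{k-1} for 1 ≤ k ≤ 6. Try u_k = A + B·r^k with r = q/p = (11/14)/(3/14) = 11/3. Substitution satisfies the recurrence; boundary conditions give:
  u_k = (1 − r^k) / (1 − r^N) = (1 − (11/3)^6) / (1 − (11/3)^7) = 664062/2435623.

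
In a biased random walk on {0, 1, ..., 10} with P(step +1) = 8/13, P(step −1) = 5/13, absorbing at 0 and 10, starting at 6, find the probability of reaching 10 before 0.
P(hit 10 before 0) = (1 − (5/8)^6) / (1 − (5/8)^10) = 25890816/27281441

Let u_k denote P(reach 10 before 0 | start at k). Boundary: u_0 = 0, u_10 = 1. Recurrence: u_k = 8/13·u_{k+1} + 5/13·u_{k-1} for 1 ≤ k ≤ 9. Try u_k = A + B·r^k with r = q/p = (5/13)/(8/13) = 5/8. Substitution satisfies the recurrence; boundary conditions give:
  u_k = (1 − r^k) / (1 − r^N) = (1 − (5/8)^6) / (1 − (5/8)^10) = 25890816/27281441.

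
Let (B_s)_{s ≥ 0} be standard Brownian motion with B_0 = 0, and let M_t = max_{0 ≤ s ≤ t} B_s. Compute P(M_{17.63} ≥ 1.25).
P(M_{17.63} ≥ 1.25) = 2·P(B_{17.63} ≥ 1.25) = 2(1 − Φ(1.25/√17.63)) ≈ 0.7659

By the reflection principle for Brownian motion, P(M_t ≥ a) = 2 · P(B_t ≥ a) for a ≥ 0. Since B_t ~ N(0, t), P(B_t ≥ 1.25) = 1 − Φ(1.25/√t) = 1 − Φ(1.25/√17.63) = 1 − Φ(0.2977). So
  P(M_{17.63} ≥ 1.25) = 2(1 − Φ(0.2977)) ≈ 0.7659.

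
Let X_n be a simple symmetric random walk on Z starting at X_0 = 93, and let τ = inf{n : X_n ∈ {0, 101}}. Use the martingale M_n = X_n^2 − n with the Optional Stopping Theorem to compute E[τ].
E[τ] = 744

M_n = X_n^2 − n is a martingale (since E[X_{n+1}^2 | F_n] = X_n^2 + 1). By OST (τ has finite mean in a bounded region), E[M_τ] = E[M_0] = X_0^2 − 0 = 93^2 = 8649. Also E[M_τ] = E[X_τ^2] − E[τ]. The walk exits at 0 or 101, with P(hit 101 first) = 93/101, so E[X_τ^2] = 101^2 · 93/101 + 0 = 9393. Thus E[τ] = E[X_τ^2] − E[M_τ] = 9393 − 8649 = 744 = 93(101 − 93) = 744.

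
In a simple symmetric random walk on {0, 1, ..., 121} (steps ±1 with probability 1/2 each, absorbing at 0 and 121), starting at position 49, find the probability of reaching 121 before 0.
P(hit 121 before 0) = 49/121

Let u_k = P(hit 121 before 0 | start at k). Then u_0 = 0, u_121 = 1, and u_k = u_{k-1}/2 + u_{k+1}/2 for 1 ≤ k ≤ 120. This harmonic recurrence is solved by u_k = k/121, giving u_49 = 49/121.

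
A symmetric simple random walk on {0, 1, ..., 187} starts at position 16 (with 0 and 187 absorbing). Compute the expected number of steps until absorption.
E[τ | X_0 = 16] = 2736

Let v_k = E[τ | X_0 = k]. Boundary: v_0 = v_187 = 0. Recurrence: v_k = 1 + (v_{k-1} + v_{k+1})/2 for 1 ≤ k ≤ 186. The particular solution to v_k − (v_{k-1} + v_{k+1})/2 = 1 is v_k = −k^2. Adding homogeneous solution A + B k and matching boundaries gives v_k = k (187 − k). Substituting k = 16: v_16 = 16 · 171 = 2736.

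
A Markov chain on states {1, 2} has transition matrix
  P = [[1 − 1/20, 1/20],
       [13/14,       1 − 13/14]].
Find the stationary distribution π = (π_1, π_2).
π_1 = 130/137, π_2 = 7/137

Solve πP = π with π_1 + π_2 = 1. From πP = π: π_1 · (1 − 1/20) + π_2 · 13/14 = π_1 ⇒ π_2 · 13/14 = π_1 · 1/20 ⇒ π_2/π_1 = (1/20)/(13/14) = 7/130. Together with π_1 + π_2 = 1:
  π_1 = (13/14)/(1/20 + 13/14) = (13/14)/(137/140) = 130/137,
  π_2 = (1/20)/(1/20 + 13/14) = (1/20)/(137/140) = 7/137.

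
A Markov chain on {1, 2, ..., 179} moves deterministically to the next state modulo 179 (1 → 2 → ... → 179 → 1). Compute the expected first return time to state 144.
E[T_144 | X_0 = 144] = 179

The chain cycles deterministically, so starting at state 144 it returns in exactly 179 steps. Equivalently, the stationary distribution is uniform π_j = 1/179 for every state j, so by Kac's formula E[T_144] = 1/π_144 = 179.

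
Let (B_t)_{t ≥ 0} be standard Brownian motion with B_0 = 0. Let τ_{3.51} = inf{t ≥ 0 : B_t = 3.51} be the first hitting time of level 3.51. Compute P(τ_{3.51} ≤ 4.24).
P(τ_{3.51} ≤ 4.24) = 2(1 − Φ(3.51/√4.24)) = 2(1 − Φ(1.7046)) ≈ 0.0883

By the reflection principle for standard BM, P(τ_b ≤ t) = 2 · P(B_t ≥ b). Since B_t ~ N(0, t), P(B_t ≥ 3.51) = 1 − Φ(3.51/√t) = 1 − Φ(3.51/√4.24) = 1 − Φ(1.7046) ≈ 0.04413. Doubling: P(τ_{3.51} ≤ 4.24) ≈ 2 · 0.04413 = 0.08826 ≈ 0.0883.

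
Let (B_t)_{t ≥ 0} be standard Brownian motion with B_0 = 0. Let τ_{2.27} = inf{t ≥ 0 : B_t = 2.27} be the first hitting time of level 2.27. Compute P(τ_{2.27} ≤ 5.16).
P(τ_{2.27} ≤ 5.16) = 2(1 − Φ(2.27/√5.16)) = 2(1 − Φ(0.9993)) ≈ 0.3176

By the reflection principle for standard BM, P(τ_b ≤ t) = 2 · P(B_t ≥ b). Since B_t ~ N(0, t), P(B_t ≥ 2.27) = 1 − Φ(2.27/√t) = 1 − Φ(2.27/√5.16) = 1 − Φ(0.9993) ≈ 0.15882. Doubling: P(τ_{2.27} ≤ 5.16) ≈ 2 · 0.15882 = 0.31764 ≈ 0.3176.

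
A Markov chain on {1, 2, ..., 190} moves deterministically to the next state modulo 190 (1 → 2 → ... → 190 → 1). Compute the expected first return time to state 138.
E[T_138 | X_0 = 138] = 190

The chain cycles deterministically, so starting at state 138 it returns in exactly 190 steps. Equivalently, the stationary distribution is uniform π_j = 1/190 for every state j, so by Kac's formula E[T_138] = 1/π_138 = 190.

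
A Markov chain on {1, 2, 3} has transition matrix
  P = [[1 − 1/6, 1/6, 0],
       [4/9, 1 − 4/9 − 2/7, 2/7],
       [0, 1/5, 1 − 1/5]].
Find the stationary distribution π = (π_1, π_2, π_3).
π = (56/107, 21/107, 30/107)

This is a birth-death chain on three states, which satisfies detailed balance: π_1 · P_{12} = π_2 · P_{21} and π_2 · P_{23} = π_3 · P_{32}.
From π_1 · 1/6 = π_2 · 4/9: π_2/π_1 = (1/6)/(4/9) = 3/8.
From π_2 · 2/7 = π_3 · 1/5: π_3/π_2 = (2/7)/(1/5) = 10/7.
Take π_1 proportional to 1; then unnormalized π = (1, 3/8, 15/28). Normalize by dividing by the sum 107/56:
  π = (56/107, 21/107, 30/107).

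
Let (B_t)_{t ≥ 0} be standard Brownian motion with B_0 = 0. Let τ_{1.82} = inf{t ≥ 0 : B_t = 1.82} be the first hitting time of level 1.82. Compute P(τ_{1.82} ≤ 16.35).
P(τ_{1.82} ≤ 16.35) = 2(1 − Φ(1.82/√16.35)) = 2(1 − Φ(0.4501)) ≈ 0.6526

By the reflection principle for standard BM, P(τ_b ≤ t) = 2 · P(B_t ≥ b). Since B_t ~ N(0, t), P(B_t ≥ 1.82) = 1 − Φ(1.82/√t) = 1 − Φ(1.82/√16.35) = 1 − Φ(0.4501) ≈ 0.32632. Doubling: P(τ_{1.82} ≤ 16.35) ≈ 2 · 0.32632 = 0.65264 ≈ 0.6526.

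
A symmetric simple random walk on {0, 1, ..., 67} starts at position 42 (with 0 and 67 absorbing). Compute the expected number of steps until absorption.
E[τ | X_0 = 42] = 1050

Let v_k = E[τ | X_0 = k]. Boundary: v_0 = v_67 = 0. Recurrence: v_k = 1 + (v_{k-1} + v_{k+1})/2 for 1 ≤ k ≤ 66. The particular solution to v_k − (v_{k-1} + v_{k+1})/2 = 1 is v_k = −k^2. Adding homogeneous solution A + B k and matching boundaries gives v_k = k (67 − k). Substituting k = 42: v_42 = 42 · 25 = 1050.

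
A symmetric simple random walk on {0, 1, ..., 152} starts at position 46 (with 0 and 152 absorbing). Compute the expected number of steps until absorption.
E[τ | X_0 = 46] = 4876

Let v_k = E[τ | X_0 = k]. Boundary: v_0 = v_152 = 0. Recurrence: v_k = 1 + (v_{k-1} + v_{k+1})/2 for 1 ≤ k ≤ 151. The particular solution to v_k − (v_{k-1} + v_{k+1})/2 = 1 is v_k = −k^2. Adding homogeneous solution A + B k and matching boundaries gives v_k = k (152 − k). Substituting k = 46: v_46 = 46 · 106 = 4876.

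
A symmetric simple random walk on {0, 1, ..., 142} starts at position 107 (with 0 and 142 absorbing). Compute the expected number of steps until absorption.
E[τ | X_0 = 107] = 3745

Let v_k = E[τ | X_0 = k]. Boundary: v_0 = v_142 = 0. Recurrence: v_k = 1 + (v_{k-1} + v_{k+1})/2 for 1 ≤ k ≤ 141. The particular solution to v_k − (v_{k-1} + v_{k+1})/2 = 1 is v_k = −k^2. Adding homogeneous solution A + B k and matching boundaries gives v_k = k (142 − k). Substituting k = 107: v_107 = 107 · 35 = 3745.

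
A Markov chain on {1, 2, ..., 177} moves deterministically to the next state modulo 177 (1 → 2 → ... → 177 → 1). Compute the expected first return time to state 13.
E[T_13 | X_0 = 13] = 177

The chain cycles deterministically, so starting at state 13 it returns in exactly 177 steps. Equivalently, the stationary distribution is uniform π_j = 1/177 for every state j, so by Kac's formula E[T_13] = 1/π_13 = 177.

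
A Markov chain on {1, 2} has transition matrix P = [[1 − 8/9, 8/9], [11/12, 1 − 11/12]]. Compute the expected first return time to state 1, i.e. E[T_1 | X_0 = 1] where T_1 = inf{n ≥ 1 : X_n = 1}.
E[T_1 | X_0 = 1] = 1/π_1 = 65/33

For an irreducible recurrent Markov chain with stationary distribution π, E[T_i | X_0 = i] = 1/π_i (Kac's formula). Here π_1 = (11/12)/(8/9 + 11/12) = (11/12)/(65/36) = 33/65, so E[T_1 | X_0 = 1] = 1/π_1 = (8/9 + 11/12)/(11/12) = (65/36)/(11/12) = 65/33.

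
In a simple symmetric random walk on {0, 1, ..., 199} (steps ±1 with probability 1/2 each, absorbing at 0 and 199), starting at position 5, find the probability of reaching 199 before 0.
P(hit 199 before 0) = 5/199

Let u_k = P(hit 199 before 0 | start at k). Then u_0 = 0, u_199 = 1, and u_k = u_{k-1}/2 + u_{k+1}/2 for 1 ≤ k ≤ 198. This harmonic recurrence is solved by u_k = k/199, giving u_5 = 5/199.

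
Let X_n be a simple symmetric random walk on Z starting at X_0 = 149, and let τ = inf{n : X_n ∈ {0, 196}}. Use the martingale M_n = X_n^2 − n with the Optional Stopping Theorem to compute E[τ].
E[τ] = 7003

M_n = X_n^2 − n is a martingale (since E[X_{n+1}^2 | F_n] = X_n^2 + 1). By OST (τ has finite mean in a bounded region), E[M_τ] = E[M_0] = X_0^2 − 0 = 149^2 = 22201. Also E[M_τ] = E[X_τ^2] − E[τ]. The walk exits at 0 or 196, with P(hit 196 first) = 149/196, so E[X_τ^2] = 196^2 · 149/196 + 0 = 29204. Thus E[τ] = E[X_τ^2] − E[M_τ] = 29204 − 22201 = 7003 = 149(196 − 149) = 7003.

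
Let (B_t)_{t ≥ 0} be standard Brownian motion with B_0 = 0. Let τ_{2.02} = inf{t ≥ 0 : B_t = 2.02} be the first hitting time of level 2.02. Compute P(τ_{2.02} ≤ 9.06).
P(τ_{2.02} ≤ 9.06) = 2(1 − Φ(2.02/√9.06)) = 2(1 − Φ(0.6711)) ≈ 0.5022

By the reflection principle for standard BM, P(τ_b ≤ t) = 2 · P(B_t ≥ b). Since B_t ~ N(0, t), P(B_t ≥ 2.02) = 1 − Φ(2.02/√t) = 1 − Φ(2.02/√9.06) = 1 − Φ(0.6711) ≈ 0.25108. Doubling: P(τ_{2.02} ≤ 9.06) ≈ 2 · 0.25108 = 0.50216 ≈ 0.5022.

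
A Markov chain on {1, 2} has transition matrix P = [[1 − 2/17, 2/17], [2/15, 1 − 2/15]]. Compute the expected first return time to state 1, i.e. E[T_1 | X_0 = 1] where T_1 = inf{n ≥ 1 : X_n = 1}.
E[T_1 | X_0 = 1] = 1/π_1 = 32/17

For an irreducible recurrent Markov chain with stationary distribution π, E[T_i | X_0 = i] = 1/π_i (Kac's formula). Here π_1 = (2/15)/(2/17 + 2/15) = (2/15)/(64/255) = 17/32, so E[T_1 | X_0 = 1] = 1/π_1 = (2/17 + 2/15)/(2/15) = (64/255)/(2/15) = 32/17.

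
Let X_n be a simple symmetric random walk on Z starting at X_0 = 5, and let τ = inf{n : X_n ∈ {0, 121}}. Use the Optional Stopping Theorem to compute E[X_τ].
E[X_τ] = 5

X_n is a martingale and τ is a bounded-mean stopping time (indeed τ is finite a.s. with bounded expectation since the walk is in a bounded region). By the OST, E[X_τ] = E[X_0] = 5. Equivalently: E[X_τ] = 121 · P(hit 121 first) + 0 · P(hit 0 first) = 121 · (5/121) = 5.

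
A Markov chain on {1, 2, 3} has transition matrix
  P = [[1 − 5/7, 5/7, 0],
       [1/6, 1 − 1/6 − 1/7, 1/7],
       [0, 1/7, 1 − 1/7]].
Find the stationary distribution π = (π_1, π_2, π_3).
π = (7/67, 30/67, 30/67)

This is a birth-death chain on three states, which satisfies detailed balance: π_1 · P_{12} = π_2 · P_{21} and π_2 · P_{23} = π_3 · P_{32}.
From π_1 · 5/7 = π_2 · 1/6: π_2/π_1 = (5/7)/(1/6) = 30/7.
From π_2 · 1/7 = π_3 · 1/7: π_3/π_2 = (1/7)/(1/7) = 1.
Take π_1 proportional to 1; then unnormalized π = (1, 30/7, 30/7). Normalize by dividing by the sum 67/7:
  π = (7/67, 30/67, 30/67).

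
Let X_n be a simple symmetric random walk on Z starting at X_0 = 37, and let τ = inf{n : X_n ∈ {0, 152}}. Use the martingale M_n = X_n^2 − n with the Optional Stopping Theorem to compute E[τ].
E[τ] = 4255

M_n = X_n^2 − n is a martingale (since E[X_{n+1}^2 | F_n] = X_n^2 + 1). By OST (τ has finite mean in a bounded region), E[M_τ] = E[M_0] = X_0^2 − 0 = 37^2 = 1369. Also E[M_τ] = E[X_τ^2] − E[τ]. The walk exits at 0 or 152, with P(hit 152 first) = 37/152, so E[X_τ^2] = 152^2 · 37/152 + 0 = 5624. Thus E[τ] = E[X_τ^2] − E[M_τ] = 5624 − 1369 = 4255 = 37(152 − 37) = 4255.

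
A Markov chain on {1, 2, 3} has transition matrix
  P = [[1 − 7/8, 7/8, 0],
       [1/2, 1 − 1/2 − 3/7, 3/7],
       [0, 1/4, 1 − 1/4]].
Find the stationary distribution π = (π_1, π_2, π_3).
π = (4/23, 7/23, 12/23)

This is a birth-death chain on three states, which satisfies detailed balance: π_1 · P_{12} = π_2 · P_{21} and π_2 · P_{23} = π_3 · P_{32}.
From π_1 · 7/8 = π_2 · 1/2: π_2/π_1 = (7/8)/(1/2) = 7/4.
From π_2 · 3/7 = π_3 · 1/4: π_3/π_2 = (3/7)/(1/4) = 12/7.
Take π_1 proportional to 1; then unnormalized π = (1, 7/4, 3). Normalize by dividing by the sum 23/4:
  π = (4/23, 7/23, 12/23).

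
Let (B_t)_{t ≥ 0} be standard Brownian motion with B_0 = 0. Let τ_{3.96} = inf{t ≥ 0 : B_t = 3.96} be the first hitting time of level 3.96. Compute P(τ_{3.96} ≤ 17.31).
P(τ_{3.96} ≤ 17.31) = 2(1 − Φ(3.96/√17.31)) = 2(1 − Φ(0.9518)) ≈ 0.3412

By the reflection principle for standard BM, P(τ_b ≤ t) = 2 · P(B_t ≥ b). Since B_t ~ N(0, t), P(B_t ≥ 3.96) = 1 − Φ(3.96/√t) = 1 − Φ(3.96/√17.31) = 1 − Φ(0.9518) ≈ 0.17060. Doubling: P(τ_{3.96} ≤ 17.31) ≈ 2 · 0.17060 = 0.34120 ≈ 0.3412.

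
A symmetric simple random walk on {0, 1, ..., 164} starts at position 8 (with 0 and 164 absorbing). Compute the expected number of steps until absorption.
E[τ | X_0 = 8] = 1248

Let v_k = E[τ | X_0 = k]. Boundary: v_0 = v_164 = 0. Recurrence: v_k = 1 + (v_{k-1} + v_{k+1})/2 for 1 ≤ k ≤ 163. The particular solution to v_k − (v_{k-1} + v_{k+1})/2 = 1 is v_k = −k^2. Adding homogeneous solution A + B k and matching boundaries gives v_k = k (164 − k). Substituting k = 8: v_8 = 8 · 156 = 1248.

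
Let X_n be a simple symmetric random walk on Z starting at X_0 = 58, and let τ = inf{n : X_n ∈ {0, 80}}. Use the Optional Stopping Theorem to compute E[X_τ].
E[X_τ] = 58

X_n is a martingale and τ is a bounded-mean stopping time (indeed τ is finite a.s. with bounded expectation since the walk is in a bounded region). By the OST, E[X_τ] = E[X_0] = 58. Equivalently: E[X_τ] = 80 · P(hit 80 first) + 0 · P(hit 0 first) = 80 · (58/80) = 58.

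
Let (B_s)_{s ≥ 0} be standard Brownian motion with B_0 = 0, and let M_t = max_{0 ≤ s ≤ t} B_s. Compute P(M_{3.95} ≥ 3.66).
P(M_{3.95} ≥ 3.66) = 2·P(B_{3.95} ≥ 3.66) = 2(1 − Φ(3.66/√3.95)) ≈ 0.0655

By the reflection principle for Brownian motion, P(M_t ≥ a) = 2 · P(B_t ≥ a) for a ≥ 0. Since B_t ~ N(0, t), P(B_t ≥ 3.66) = 1 − Φ(3.66/√t) = 1 − Φ(3.66/√3.95) = 1 − Φ(1.8415). So
  P(M_{3.95} ≥ 3.66) = 2(1 − Φ(1.8415)) ≈ 0.0655.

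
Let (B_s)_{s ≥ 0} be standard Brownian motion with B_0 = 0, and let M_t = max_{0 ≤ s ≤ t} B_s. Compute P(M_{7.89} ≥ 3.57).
P(M_{7.89} ≥ 3.57) = 2·P(B_{7.89} ≥ 3.57) = 2(1 − Φ(3.57/√7.89)) ≈ 0.2037

By the reflection principle for Brownian motion, P(M_t ≥ a) = 2 · P(B_t ≥ a) for a ≥ 0. Since B_t ~ N(0, t), P(B_t ≥ 3.57) = 1 − Φ(3.57/√t) = 1 − Φ(3.57/√7.89) = 1 − Φ(1.2710). So
  P(M_{7.89} ≥ 3.57) = 2(1 − Φ(1.2710)) ≈ 0.2037.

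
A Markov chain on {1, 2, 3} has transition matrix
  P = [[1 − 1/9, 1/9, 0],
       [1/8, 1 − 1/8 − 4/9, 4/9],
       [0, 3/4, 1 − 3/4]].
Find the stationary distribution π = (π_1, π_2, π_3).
π = (243/587, 216/587, 128/587)

This is a birth-death chain on three states, which satisfies detailed balance: π_1 · P_{12} = π_2 · P_{21} and π_2 · P_{23} = π_3 · P_{32}.
From π_1 · 1/9 = π_2 · 1/8: π_2/π_1 = (1/9)/(1/8) = 8/9.
From π_2 · 4/9 = π_3 · 3/4: π_3/π_2 = (4/9)/(3/4) = 16/27.
Take π_1 proportional to 1; then unnormalized π = (1, 8/9, 128/243). Normalize by dividing by the sum 587/243:
  π = (243/587, 216/587, 128/587).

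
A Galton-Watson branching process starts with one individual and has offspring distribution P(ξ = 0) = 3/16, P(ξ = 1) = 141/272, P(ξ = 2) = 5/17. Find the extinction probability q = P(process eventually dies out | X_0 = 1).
q = 51/80

The pgf is f(s) = 3/16 + 141/272·s + 5/17·s². The extinction probability q is the smallest fixed point of f in [0, 1]. Setting s = f(s):
  5/17·s² + (141/272 − 1)·s + 3/16 = 0
  5/17·s² − (3/16 + 5/17)·s + 3/16 = 0
which factors as (s − 1)·(5/17·s − 3/16) = 0, giving roots s = 1 and s = (3/16)/(5/17) = 51/80.
Mean offspring μ = 141/272 + 2·5/17 = 301/272 > 1 (supercritical), so q < 1. The extinction probability is the smaller root: q = (3/16)/(5/17) = 51/80.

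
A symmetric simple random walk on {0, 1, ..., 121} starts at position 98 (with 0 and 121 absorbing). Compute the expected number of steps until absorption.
E[τ | X_0 = 98] = 2254

Let v_k = E[τ | X_0 = k]. Boundary: v_0 = v_121 = 0. Recurrence: v_k = 1 + (v_{k-1} + v_{k+1})/2 for 1 ≤ k ≤ 120. The particular solution to v_k − (v_{k-1} + v_{k+1})/2 = 1 is v_k = −k^2. Adding homogeneous solution A + B k and matching boundaries gives v_k = k (121 − k). Substituting k = 98: v_98 = 98 · 23 = 2254.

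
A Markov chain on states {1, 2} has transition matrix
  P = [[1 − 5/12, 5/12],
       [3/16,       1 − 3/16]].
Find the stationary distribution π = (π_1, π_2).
π_1 = 9/29, π_2 = 20/29

Solve πP = π with π_1 + π_2 = 1. From πP = π: π_1 · (1 − 5/12) + π_2 · 3/16 = π_1 ⇒ π_2 · 3/16 = π_1 · 5/12 ⇒ π_2/π_1 = (5/12)/(3/16) = 20/9. Together with π_1 + π_2 = 1:
  π_1 = (3/16)/(5/12 + 3/16) = (3/16)/(29/48) = 9/29,
  π_2 = (5/12)/(5/12 + 3/16) = (5/12)/(29/48) = 20/29.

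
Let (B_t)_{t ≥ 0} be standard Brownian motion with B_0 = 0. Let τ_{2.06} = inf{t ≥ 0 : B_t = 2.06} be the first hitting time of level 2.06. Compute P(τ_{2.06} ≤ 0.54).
P(τ_{2.06} ≤ 0.54) = 2(1 − Φ(2.06/√0.54)) = 2(1 − Φ(2.8033)) ≈ 0.0051

By the reflection principle for standard BM, P(τ_b ≤ t) = 2 · P(B_t ≥ b). Since B_t ~ N(0, t), P(B_t ≥ 2.06) = 1 − Φ(2.06/√t) = 1 − Φ(2.06/√0.54) = 1 − Φ(2.8033) ≈ 0.00253. Doubling: P(τ_{2.06} ≤ 0.54) ≈ 2 · 0.00253 = 0.00506 ≈ 0.0051.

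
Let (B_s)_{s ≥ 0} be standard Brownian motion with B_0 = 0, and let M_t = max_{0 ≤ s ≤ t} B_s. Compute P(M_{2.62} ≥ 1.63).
P(M_{2.62} ≥ 1.63) = 2·P(B_{2.62} ≥ 1.63) = 2(1 − Φ(1.63/√2.62)) ≈ 0.3139

By the reflection principle for Brownian motion, P(M_t ≥ a) = 2 · P(B_t ≥ a) for a ≥ 0. Since B_t ~ N(0, t), P(B_t ≥ 1.63) = 1 − Φ(1.63/√t) = 1 − Φ(1.63/√2.62) = 1 − Φ(1.0070). So
  P(M_{2.62} ≥ 1.63) = 2(1 − Φ(1.0070)) ≈ 0.3139.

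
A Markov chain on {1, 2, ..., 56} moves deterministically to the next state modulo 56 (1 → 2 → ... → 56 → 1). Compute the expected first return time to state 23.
E[T_23 | X_0 = 23] = 56

The chain cycles deterministically, so starting at state 23 it returns in exactly 56 steps. Equivalently, the stationary distribution is uniform π_j = 1/56 for every state j, so by Kac's formula E[T_23] = 1/π_23 = 56.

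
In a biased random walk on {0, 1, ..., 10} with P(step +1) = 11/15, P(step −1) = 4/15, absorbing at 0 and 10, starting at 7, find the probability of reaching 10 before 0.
P(hit 10 before 0) = (1 − (4/11)^7) / (1 − (4/11)^10) = 3702231071/3705196575

Let u_k denote P(reach 10 before 0 | start at k). Boundary: u_0 = 0, u_10 = 1. Recurrence: u_k = 11/15·u_{k+1} + 4/15·u_{k-1} for 1 ≤ k ≤ 9. Try u_k = A + B·r^k with r = q/p = (4/15)/(11/15) = 4/11. Substitution satisfies the recurrence; boundary conditions give:
  u_k = (1 − r^k) / (1 − r^N) = (1 − (4/11)^7) / (1 − (4/11)^10) = 3702231071/3705196575.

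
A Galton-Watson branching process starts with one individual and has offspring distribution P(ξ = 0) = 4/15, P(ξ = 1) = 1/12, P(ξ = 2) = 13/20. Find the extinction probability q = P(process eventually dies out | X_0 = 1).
q = 16/39

The pgf is f(s) = 4/15 + 1/12·s + 13/20·s². The extinction probability q is the smallest fixed point of f in [0, 1]. Setting s = f(s):
  13/20·s² + (1/12 − 1)·s + 4/15 = 0
  13/20·s² − (4/15 + 13/20)·s + 4/15 = 0
which factors as (s − 1)·(13/20·s − 4/15) = 0, giving roots s = 1 and s = (4/15)/(13/20) = 16/39.
Mean offspring μ = 1/12 + 2·13/20 = 83/60 > 1 (supercritical), so q < 1. The extinction probability is the smaller root: q = (4/15)/(13/20) = 16/39.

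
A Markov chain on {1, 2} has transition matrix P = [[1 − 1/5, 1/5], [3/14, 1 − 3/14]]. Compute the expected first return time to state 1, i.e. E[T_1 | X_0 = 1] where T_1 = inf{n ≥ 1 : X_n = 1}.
E[T_1 | X_0 = 1] = 1/π_1 = 29/15

For an irreducible recurrent Markov chain with stationary distribution π, E[T_i | X_0 = i] = 1/π_i (Kac's formula). Here π_1 = (3/14)/(1/5 + 3/14) = (3/14)/(29/70) = 15/29, so E[T_1 | X_0 = 1] = 1/π_1 = (1/5 + 3/14)/(3/14) = (29/70)/(3/14) = 29/15.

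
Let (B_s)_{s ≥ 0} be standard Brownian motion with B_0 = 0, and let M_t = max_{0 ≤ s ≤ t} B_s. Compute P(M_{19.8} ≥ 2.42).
P(M_{19.8} ≥ 2.42) = 2·P(B_{19.8} ≥ 2.42) = 2(1 − Φ(2.42/√19.8)) ≈ 0.5865

By the reflection principle for Brownian motion, P(M_t ≥ a) = 2 · P(B_t ≥ a) for a ≥ 0. Since B_t ~ N(0, t), P(B_t ≥ 2.42) = 1 − Φ(2.42/√t) = 1 − Φ(2.42/√19.8) = 1 − Φ(0.5439). So
  P(M_{19.8} ≥ 2.42) = 2(1 − Φ(0.5439)) ≈ 0.5865.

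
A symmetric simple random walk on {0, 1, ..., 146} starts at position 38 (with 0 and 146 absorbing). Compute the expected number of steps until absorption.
E[τ | X_0 = 38] = 4104

Let v_k = E[τ | X_0 = k]. Boundary: v_0 = v_146 = 0. Recurrence: v_k = 1 + (v_{k-1} + v_{k+1})/2 for 1 ≤ k ≤ 145. The particular solution to v_k − (v_{k-1} + v_{k+1})/2 = 1 is v_k = −k^2. Adding homogeneous solution A + B k and matching boundaries gives v_k = k (146 − k). Substituting k = 38: v_38 = 38 · 108 = 4104.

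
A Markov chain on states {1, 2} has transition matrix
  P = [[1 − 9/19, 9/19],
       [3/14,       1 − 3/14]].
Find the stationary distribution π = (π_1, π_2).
π_1 = 19/61, π_2 = 42/61

Solve πP = π with π_1 + π_2 = 1. From πP = π: π_1 · (1 − 9/19) + π_2 · 3/14 = π_1 ⇒ π_2 · 3/14 = π_1 · 9/19 ⇒ π_2/π_1 = (9/19)/(3/14) = 42/19. Together with π_1 + π_2 = 1:
  π_1 = (3/14)/(9/19 + 3/14) = (3/14)/(183/266) = 19/61,
  π_2 = (9/19)/(9/19 + 3/14) = (9/19)/(183/266) = 42/61.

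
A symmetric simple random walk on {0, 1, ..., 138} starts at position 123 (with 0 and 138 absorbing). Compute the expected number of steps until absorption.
E[τ | X_0 = 123] = 1845

Let v_k = E[τ | X_0 = k]. Boundary: v_0 = v_138 = 0. Recurrence: v_k = 1 + (v_{k-1} + v_{k+1})/2 for 1 ≤ k ≤ 137. The particular solution to v_k − (v_{k-1} + v_{k+1})/2 = 1 is v_k = −k^2. Adding homogeneous solution A + B k and matching boundaries gives v_k = k (138 − k). Substituting k = 123: v_123 = 123 · 15 = 1845.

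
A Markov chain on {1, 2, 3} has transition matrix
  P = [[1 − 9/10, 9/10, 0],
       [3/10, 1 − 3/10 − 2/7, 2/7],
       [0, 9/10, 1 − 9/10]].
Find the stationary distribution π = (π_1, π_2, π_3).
π = (21/104, 63/104, 5/26)

This is a birth-death chain on three states, which satisfies detailed balance: π_1 · P_{12} = π_2 · P_{21} and π_2 · P_{23} = π_3 · P_{32}.
From π_1 · 9/10 = π_2 · 3/10: π_2/π_1 = (9/10)/(3/10) = 3.
From π_2 · 2/7 = π_3 · 9/10: π_3/π_2 = (2/7)/(9/10) = 20/63.
Take π_1 proportional to 1; then unnormalized π = (1, 3, 20/21). Normalize by dividing by the sum 104/21:
  π = (21/104, 63/104, 5/26).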